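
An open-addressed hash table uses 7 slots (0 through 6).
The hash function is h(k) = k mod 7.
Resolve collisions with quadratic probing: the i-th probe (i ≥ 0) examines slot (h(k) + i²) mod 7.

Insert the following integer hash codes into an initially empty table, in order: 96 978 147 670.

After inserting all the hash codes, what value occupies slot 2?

96: h=5 -> slot 5
978: h=5, probe 5,6 -> slot 6
147: h=0 -> slot 0
670: h=5, probe 5,6,2 -> slot 2
Table: [147, -, 670, -, -, 96, 978]

670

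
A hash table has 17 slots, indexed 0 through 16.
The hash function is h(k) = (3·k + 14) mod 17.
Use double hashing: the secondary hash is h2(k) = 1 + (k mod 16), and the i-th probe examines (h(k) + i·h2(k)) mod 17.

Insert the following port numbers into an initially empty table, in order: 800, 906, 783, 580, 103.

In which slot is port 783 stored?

16

Insert 800: h=0, slot 0 empty -> index 0.
Insert 906: h=12, slot 12 empty -> index 12.
Insert 783: h=0, h2=16, slot 0 occupied -> index 16.
Insert 580: h=3, slot 3 empty -> index 3.
Insert 103: h=0, h2=8, slot 0 occupied -> index 8.
Table: [800, ∅, ∅, 580, ∅, ∅, ∅, ∅, 103, ∅, ∅, ∅, 906, ∅, ∅, ∅, 783]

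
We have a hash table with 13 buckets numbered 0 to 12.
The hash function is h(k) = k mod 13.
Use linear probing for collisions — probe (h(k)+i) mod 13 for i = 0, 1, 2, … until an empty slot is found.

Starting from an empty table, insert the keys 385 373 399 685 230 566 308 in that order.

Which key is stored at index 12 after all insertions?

230

385: h=8 → slot 8
373: h=9 → slot 9
399: h=9, probe 9,10 → slot 10
685: h=9, probe 9,10,11 → slot 11
230: h=9, probe 9,10,11,12 → slot 12
566: h=7 → slot 7
308: h=9, probe 9,10,11,12,0 → slot 0
Table: [308, -, -, -, -, -, -, 566, 385, 373, 399, 685, 230]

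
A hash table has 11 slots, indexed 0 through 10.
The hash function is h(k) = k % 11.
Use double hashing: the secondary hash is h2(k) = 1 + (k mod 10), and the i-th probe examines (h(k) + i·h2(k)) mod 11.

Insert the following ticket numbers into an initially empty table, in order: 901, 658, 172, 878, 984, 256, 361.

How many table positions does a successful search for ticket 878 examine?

3

901: h=10 -> slot 10
658: h=9 -> slot 9
172: h=7 -> slot 7
878: h=9, h2=9, probe 9,7,5 -> slot 5
984: h=5, h2=5, probe 5,10,4 -> slot 4
256: h=3 -> slot 3
361: h=9, h2=2, probe 9,0 -> slot 0
Table: [361, ∅, ∅, 256, 984, 878, ∅, 172, ∅, 658, 901]
Lookup 878: h=9, h2=9, probe 9,7,5 → found at 5.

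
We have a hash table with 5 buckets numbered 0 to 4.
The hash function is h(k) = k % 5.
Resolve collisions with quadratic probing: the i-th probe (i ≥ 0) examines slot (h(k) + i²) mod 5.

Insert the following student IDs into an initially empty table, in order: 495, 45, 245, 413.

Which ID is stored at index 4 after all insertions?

245

495: h=0 → slot 0
45: h=0, probe 0,1 → slot 1
245: h=0, probe 0,1,4 → slot 4
413: h=3 → slot 3
Table: [495, 45, ., 413, 245]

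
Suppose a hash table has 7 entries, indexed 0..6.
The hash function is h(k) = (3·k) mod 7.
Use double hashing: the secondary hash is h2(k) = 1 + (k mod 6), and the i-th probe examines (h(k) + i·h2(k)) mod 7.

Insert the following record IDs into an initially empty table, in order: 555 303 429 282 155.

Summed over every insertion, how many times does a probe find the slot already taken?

555: h=6 => slot 6
303: h=6, h2=4, probe 6,3 => slot 3
429: h=6, h2=4, probe 6,3,0 => slot 0
282: h=6, h2=1, probe 6,0,1 => slot 1
155: h=3, h2=6, probe 3,2 => slot 2
Table: [429, 282, 155, 303, ., ., 555]

6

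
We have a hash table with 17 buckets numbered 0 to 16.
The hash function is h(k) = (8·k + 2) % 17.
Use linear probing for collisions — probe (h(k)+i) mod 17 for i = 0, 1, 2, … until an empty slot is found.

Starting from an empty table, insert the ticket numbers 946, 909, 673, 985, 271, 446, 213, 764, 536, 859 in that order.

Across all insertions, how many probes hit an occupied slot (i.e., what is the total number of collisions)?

Insert 946: h=5, slot 5 empty → index 5.
Insert 909: h=15, slot 15 empty → index 15.
Insert 673: h=14, slot 14 empty → index 14.
Insert 985: h=11, slot 11 empty → index 11.
Insert 271: h=11, slot 11 occupied → index 12.
Insert 446: h=0, slot 0 empty → index 0.
Insert 213: h=6, slot 6 empty → index 6.
Insert 764: h=11, slots 11,12 occupied → index 13.
Insert 536: h=6, slot 6 occupied → index 7.
Insert 859: h=6, slots 6,7 occupied → index 8.
Table: [446, ., ., ., ., 946, 213, 536, 859, ., ., 985, 271, 764, 673, 909, .]

6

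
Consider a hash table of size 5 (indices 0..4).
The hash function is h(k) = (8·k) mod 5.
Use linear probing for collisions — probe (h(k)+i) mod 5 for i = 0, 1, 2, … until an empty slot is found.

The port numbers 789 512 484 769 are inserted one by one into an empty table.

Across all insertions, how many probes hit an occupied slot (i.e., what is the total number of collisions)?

789: h=2 => slot 2
512: h=1 => slot 1
484: h=2, probe 2,3 => slot 3
769: h=2, probe 2,3,4 => slot 4
Table: [., 512, 789, 484, 769]

3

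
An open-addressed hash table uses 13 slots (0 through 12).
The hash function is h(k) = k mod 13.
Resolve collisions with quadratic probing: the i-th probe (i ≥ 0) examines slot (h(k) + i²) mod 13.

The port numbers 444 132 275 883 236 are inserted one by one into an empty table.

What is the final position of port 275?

6

444 hashes to 2; slot 2 is free => place at 2.
132 hashes to 2; 2 taken => place at 3.
275 hashes to 2; 2,3 taken => place at 6.
883 hashes to 12; slot 12 is free => place at 12.
236 hashes to 2; 2,3,6 taken => place at 11.
Table: [_, _, 444, 132, _, _, 275, _, _, _, _, 236, 883]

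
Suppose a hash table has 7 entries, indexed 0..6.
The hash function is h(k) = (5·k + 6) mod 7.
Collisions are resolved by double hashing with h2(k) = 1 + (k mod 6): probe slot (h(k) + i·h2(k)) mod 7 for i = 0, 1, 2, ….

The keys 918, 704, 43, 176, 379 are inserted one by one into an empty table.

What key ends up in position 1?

Insert 918: h=4, slot 4 empty -> index 4.
Insert 704: h=5, slot 5 empty -> index 5.
Insert 43: h=4, h2=2, slot 4 occupied -> index 6.
Insert 176: h=4, h2=3, slot 4 occupied -> index 0.
Insert 379: h=4, h2=2, slots 4,6 occupied -> index 1.
Table: [176, 379, -, -, 918, 704, 43]

379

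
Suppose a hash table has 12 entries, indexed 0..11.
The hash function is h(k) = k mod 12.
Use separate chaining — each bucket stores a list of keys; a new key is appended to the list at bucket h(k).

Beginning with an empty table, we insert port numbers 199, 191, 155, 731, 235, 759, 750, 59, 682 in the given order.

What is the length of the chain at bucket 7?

Insert 199: h=7, bucket 7 empty -> new chain.
Insert 191: h=11, bucket 11 empty -> new chain.
Insert 155: h=11, bucket 11 nonempty -> append to chain.
Insert 731: h=11, bucket 11 nonempty -> append to chain.
Insert 235: h=7, bucket 7 nonempty -> append to chain.
Insert 759: h=3, bucket 3 empty -> new chain.
Insert 750: h=6, bucket 6 empty -> new chain.
Insert 59: h=11, bucket 11 nonempty -> append to chain.
Insert 682: h=10, bucket 10 empty -> new chain.
Final buckets:
0: —
1: —
2: —
3: 759
4: —
5: —
6: 750
7: 199 -> 235
8: —
9: —
10: 682
11: 191 -> 155 -> 731 -> 59

2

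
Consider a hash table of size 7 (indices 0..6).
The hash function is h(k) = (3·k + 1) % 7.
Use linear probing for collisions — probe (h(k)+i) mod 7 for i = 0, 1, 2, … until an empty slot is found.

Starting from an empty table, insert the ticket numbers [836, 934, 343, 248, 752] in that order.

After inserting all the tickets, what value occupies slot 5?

248

Insert 836: h=3, slot 3 empty => index 3.
Insert 934: h=3, slot 3 occupied => index 4.
Insert 343: h=1, slot 1 empty => index 1.
Insert 248: h=3, slots 3,4 occupied => index 5.
Insert 752: h=3, slots 3,4,5 occupied => index 6.
Table: [∅, 343, ∅, 836, 934, 248, 752]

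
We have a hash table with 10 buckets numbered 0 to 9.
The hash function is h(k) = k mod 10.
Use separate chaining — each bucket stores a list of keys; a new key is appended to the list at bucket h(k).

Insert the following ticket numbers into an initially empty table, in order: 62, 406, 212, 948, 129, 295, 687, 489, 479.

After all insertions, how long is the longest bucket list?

Insert 62: h=2, bucket 2 empty → new chain.
Insert 406: h=6, bucket 6 empty → new chain.
Insert 212: h=2, bucket 2 nonempty → append to chain.
Insert 948: h=8, bucket 8 empty → new chain.
Insert 129: h=9, bucket 9 empty → new chain.
Insert 295: h=5, bucket 5 empty → new chain.
Insert 687: h=7, bucket 7 empty → new chain.
Insert 489: h=9, bucket 9 nonempty → append to chain.
Insert 479: h=9, bucket 9 nonempty → append to chain.
Final buckets:
0: —
1: —
2: 62 -> 212
3: —
4: —
5: 295
6: 406
7: 687
8: 948
9: 129 -> 489 -> 479

3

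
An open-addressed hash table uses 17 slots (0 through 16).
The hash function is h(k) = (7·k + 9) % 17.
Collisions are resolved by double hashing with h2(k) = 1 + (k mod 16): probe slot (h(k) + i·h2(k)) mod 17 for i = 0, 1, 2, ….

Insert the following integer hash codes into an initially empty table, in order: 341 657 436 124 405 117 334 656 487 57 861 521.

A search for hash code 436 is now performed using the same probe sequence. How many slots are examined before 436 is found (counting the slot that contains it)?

2

341 hashes to 16; slot 16 is free => place at 16.
657 hashes to 1; slot 1 is free => place at 1.
436 hashes to 1, h2=5; 1 taken => place at 6.
124 hashes to 10; slot 10 is free => place at 10.
405 hashes to 5; slot 5 is free => place at 5.
117 hashes to 12; slot 12 is free => place at 12.
334 hashes to 1, h2=15; 1,16 taken => place at 14.
656 hashes to 11; slot 11 is free => place at 11.
487 hashes to 1, h2=8; 1 taken => place at 9.
57 hashes to 0; slot 0 is free => place at 0.
861 hashes to 1, h2=14; 1 taken => place at 15.
521 hashes to 1, h2=10; 1,11 taken => place at 4.
Table: [57, 657, -, -, 521, 405, 436, -, -, 487, 124, 656, 117, -, 334, 861, 341]
Lookup 436: h=1, h2=5, probe 1,6 → found at 6.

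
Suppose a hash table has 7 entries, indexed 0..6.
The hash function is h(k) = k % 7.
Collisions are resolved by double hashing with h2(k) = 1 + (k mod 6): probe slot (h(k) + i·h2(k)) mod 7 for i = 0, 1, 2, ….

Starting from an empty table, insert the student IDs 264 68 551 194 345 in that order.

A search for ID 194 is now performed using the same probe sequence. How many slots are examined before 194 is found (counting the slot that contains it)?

4

264: h=5 => slot 5
68: h=5, h2=3, probe 5,1 => slot 1
551: h=5, h2=6, probe 5,4 => slot 4
194: h=5, h2=3, probe 5,1,4,0 => slot 0
345: h=2 => slot 2
Table: [194, 68, 345, -, 551, 264, -]
Lookup 194: h=5, h2=3, probe 5,1,4,0 → found at 0.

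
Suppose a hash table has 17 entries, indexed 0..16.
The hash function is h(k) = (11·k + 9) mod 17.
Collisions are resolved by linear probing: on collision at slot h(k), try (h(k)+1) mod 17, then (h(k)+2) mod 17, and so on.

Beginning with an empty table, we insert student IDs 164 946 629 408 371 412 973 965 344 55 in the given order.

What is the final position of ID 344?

4

164: h=11 => slot 11
946: h=11, probe 11,12 => slot 12
629: h=9 => slot 9
408: h=9, probe 9,10 => slot 10
371: h=10, probe 10,11,12,13 => slot 13
412: h=2 => slot 2
973: h=2, probe 2,3 => slot 3
965: h=16 => slot 16
344: h=2, probe 2,3,4 => slot 4
55: h=2, probe 2,3,4,5 => slot 5
Table: [-, -, 412, 973, 344, 55, -, -, -, 629, 408, 164, 946, 371, -, -, 965]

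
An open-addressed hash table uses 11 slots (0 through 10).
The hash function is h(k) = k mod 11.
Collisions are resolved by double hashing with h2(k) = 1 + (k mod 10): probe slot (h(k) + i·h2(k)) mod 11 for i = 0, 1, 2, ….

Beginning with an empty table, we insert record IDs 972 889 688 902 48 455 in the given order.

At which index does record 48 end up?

2

972 hashes to 4; slot 4 is free → place at 4.
889 hashes to 9; slot 9 is free → place at 9.
688 hashes to 6; slot 6 is free → place at 6.
902 hashes to 0; slot 0 is free → place at 0.
48 hashes to 4, h2=9; 4 taken → place at 2.
455 hashes to 4, h2=6; 4 taken → place at 10.
Table: [902, ∅, 48, ∅, 972, ∅, 688, ∅, ∅, 889, 455]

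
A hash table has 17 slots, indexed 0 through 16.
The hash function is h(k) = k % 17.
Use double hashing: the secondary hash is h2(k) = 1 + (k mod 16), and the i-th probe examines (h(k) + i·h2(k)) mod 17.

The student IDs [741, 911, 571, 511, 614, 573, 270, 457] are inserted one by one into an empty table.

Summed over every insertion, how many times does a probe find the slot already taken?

741: h=10 -> slot 10
911: h=10, h2=16, probe 10,9 -> slot 9
571: h=10, h2=12, probe 10,5 -> slot 5
511: h=1 -> slot 1
614: h=2 -> slot 2
573: h=12 -> slot 12
270: h=15 -> slot 15
457: h=15, h2=10, probe 15,8 -> slot 8
Table: [_, 511, 614, _, _, 571, _, _, 457, 911, 741, _, 573, _, _, 270, _]

3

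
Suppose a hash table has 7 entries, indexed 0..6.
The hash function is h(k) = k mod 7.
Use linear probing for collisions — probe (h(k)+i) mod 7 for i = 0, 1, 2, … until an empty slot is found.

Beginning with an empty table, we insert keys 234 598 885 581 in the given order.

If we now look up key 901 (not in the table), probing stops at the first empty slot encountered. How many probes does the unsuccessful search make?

Insert 234: h=3, slot 3 empty => index 3.
Insert 598: h=3, slot 3 occupied => index 4.
Insert 885: h=3, slots 3,4 occupied => index 5.
Insert 581: h=0, slot 0 empty => index 0.
Table: [581, ∅, ∅, 234, 598, 885, ∅]
Lookup 901: h=5, probe 5,6 → slot 6 empty, not found.

2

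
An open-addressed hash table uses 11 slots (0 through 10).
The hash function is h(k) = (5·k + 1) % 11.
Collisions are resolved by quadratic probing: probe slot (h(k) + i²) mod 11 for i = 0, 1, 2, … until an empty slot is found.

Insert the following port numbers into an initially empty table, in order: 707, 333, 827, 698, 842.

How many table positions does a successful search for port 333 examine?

707 hashes to 5; slot 5 is free => place at 5.
333 hashes to 5; 5 taken => place at 6.
827 hashes to 0; slot 0 is free => place at 0.
698 hashes to 4; slot 4 is free => place at 4.
842 hashes to 9; slot 9 is free => place at 9.
Table: [827, —, —, —, 698, 707, 333, —, —, 842, —]
Lookup 333: h=5, probe 5,6 → found at 6.

2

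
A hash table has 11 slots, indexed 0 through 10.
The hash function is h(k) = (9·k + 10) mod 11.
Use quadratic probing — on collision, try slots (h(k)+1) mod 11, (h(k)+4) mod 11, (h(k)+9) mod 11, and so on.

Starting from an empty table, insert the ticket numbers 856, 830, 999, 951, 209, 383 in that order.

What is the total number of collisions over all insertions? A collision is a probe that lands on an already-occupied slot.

4

Insert 856: h=3, slot 3 empty → index 3.
Insert 830: h=0, slot 0 empty → index 0.
Insert 999: h=3, slot 3 occupied → index 4.
Insert 951: h=0, slot 0 occupied → index 1.
Insert 209: h=10, slot 10 empty → index 10.
Insert 383: h=3, slots 3,4 occupied → index 7.
Table: [830, 951, ∅, 856, 999, ∅, ∅, 383, ∅, ∅, 209]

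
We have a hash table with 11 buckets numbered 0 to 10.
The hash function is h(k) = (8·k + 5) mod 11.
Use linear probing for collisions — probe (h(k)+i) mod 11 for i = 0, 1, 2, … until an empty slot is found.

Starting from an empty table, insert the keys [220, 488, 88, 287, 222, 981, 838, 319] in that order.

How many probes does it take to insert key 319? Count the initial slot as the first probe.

Insert 220: h=5, slot 5 empty => index 5.
Insert 488: h=4, slot 4 empty => index 4.
Insert 88: h=5, slot 5 occupied => index 6.
Insert 287: h=2, slot 2 empty => index 2.
Insert 222: h=10, slot 10 empty => index 10.
Insert 981: h=10, slot 10 occupied => index 0.
Insert 838: h=10, slots 10,0 occupied => index 1.
Insert 319: h=5, slots 5,6 occupied => index 7.
Table: [981, 838, 287, ., 488, 220, 88, 319, ., ., 222]

3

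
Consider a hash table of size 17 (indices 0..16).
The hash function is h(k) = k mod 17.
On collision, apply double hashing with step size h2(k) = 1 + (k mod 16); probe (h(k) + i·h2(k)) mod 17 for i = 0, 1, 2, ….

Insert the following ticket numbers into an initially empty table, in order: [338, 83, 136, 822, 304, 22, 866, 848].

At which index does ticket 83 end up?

2

Insert 338: h=15, slot 15 empty => index 15.
Insert 83: h=15, h2=4, slot 15 occupied => index 2.
Insert 136: h=0, slot 0 empty => index 0.
Insert 822: h=6, slot 6 empty => index 6.
Insert 304: h=15, h2=1, slot 15 occupied => index 16.
Insert 22: h=5, slot 5 empty => index 5.
Insert 866: h=16, h2=3, slots 16,2,5 occupied => index 8.
Insert 848: h=15, h2=1, slots 15,16,0 occupied => index 1.
Table: [136, 848, 83, ∅, ∅, 22, 822, ∅, 866, ∅, ∅, ∅, ∅, ∅, ∅, 338, 304]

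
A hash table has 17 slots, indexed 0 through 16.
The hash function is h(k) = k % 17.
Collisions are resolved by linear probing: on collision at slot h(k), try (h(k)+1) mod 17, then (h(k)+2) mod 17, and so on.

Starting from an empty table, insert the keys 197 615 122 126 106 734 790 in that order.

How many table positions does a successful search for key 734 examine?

197 hashes to 10; slot 10 is free → place at 10.
615 hashes to 3; slot 3 is free → place at 3.
122 hashes to 3; 3 taken → place at 4.
126 hashes to 7; slot 7 is free → place at 7.
106 hashes to 4; 4 taken → place at 5.
734 hashes to 3; 3,4,5 taken → place at 6.
790 hashes to 8; slot 8 is free → place at 8.
Table: [—, —, —, 615, 122, 106, 734, 126, 790, —, 197, —, —, —, —, —, —]
Lookup 734: h=3, probe 3,4,5,6 → found at 6.

4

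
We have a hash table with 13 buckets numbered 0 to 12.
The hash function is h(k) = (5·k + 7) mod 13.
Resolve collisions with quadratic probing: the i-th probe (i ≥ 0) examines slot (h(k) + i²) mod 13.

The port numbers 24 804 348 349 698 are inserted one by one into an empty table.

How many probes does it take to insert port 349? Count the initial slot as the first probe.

3

Insert 24: h=10, slot 10 empty => index 10.
Insert 804: h=10, slot 10 occupied => index 11.
Insert 348: h=5, slot 5 empty => index 5.
Insert 349: h=10, slots 10,11 occupied => index 1.
Insert 698: h=0, slot 0 empty => index 0.
Table: [698, 349, ∅, ∅, ∅, 348, ∅, ∅, ∅, ∅, 24, 804, ∅]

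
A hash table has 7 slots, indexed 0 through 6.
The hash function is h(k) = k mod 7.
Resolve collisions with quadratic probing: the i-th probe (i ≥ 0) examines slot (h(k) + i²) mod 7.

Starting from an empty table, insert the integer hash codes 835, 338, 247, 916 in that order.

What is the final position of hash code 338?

835: h=2 → slot 2
338: h=2, probe 2,3 → slot 3
247: h=2, probe 2,3,6 → slot 6
916: h=6, probe 6,0 → slot 0
Table: [916, -, 835, 338, -, -, 247]

3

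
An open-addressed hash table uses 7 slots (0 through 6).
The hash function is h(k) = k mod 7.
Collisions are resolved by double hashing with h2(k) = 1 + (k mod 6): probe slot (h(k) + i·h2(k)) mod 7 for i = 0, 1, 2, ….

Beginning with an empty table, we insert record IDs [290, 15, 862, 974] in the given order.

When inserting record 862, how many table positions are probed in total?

2

290 hashes to 3; slot 3 is free -> place at 3.
15 hashes to 1; slot 1 is free -> place at 1.
862 hashes to 1, h2=5; 1 taken -> place at 6.
974 hashes to 1, h2=3; 1 taken -> place at 4.
Table: [—, 15, —, 290, 974, —, 862]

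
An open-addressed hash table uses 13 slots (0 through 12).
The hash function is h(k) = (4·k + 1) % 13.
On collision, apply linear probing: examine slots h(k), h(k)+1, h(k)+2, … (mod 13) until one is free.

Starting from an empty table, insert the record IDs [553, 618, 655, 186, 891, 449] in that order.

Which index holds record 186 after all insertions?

5

553: h=3 => slot 3
618: h=3, probe 3,4 => slot 4
655: h=8 => slot 8
186: h=4, probe 4,5 => slot 5
891: h=3, probe 3,4,5,6 => slot 6
449: h=3, probe 3,4,5,6,7 => slot 7
Table: [-, -, -, 553, 618, 186, 891, 449, 655, -, -, -, -]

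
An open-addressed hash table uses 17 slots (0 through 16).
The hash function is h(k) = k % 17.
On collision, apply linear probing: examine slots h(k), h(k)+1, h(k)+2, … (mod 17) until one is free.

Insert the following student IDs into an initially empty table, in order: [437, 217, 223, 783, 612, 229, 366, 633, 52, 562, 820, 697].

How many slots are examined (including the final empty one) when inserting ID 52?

3

437 hashes to 12; slot 12 is free => place at 12.
217 hashes to 13; slot 13 is free => place at 13.
223 hashes to 2; slot 2 is free => place at 2.
783 hashes to 1; slot 1 is free => place at 1.
612 hashes to 0; slot 0 is free => place at 0.
229 hashes to 8; slot 8 is free => place at 8.
366 hashes to 9; slot 9 is free => place at 9.
633 hashes to 4; slot 4 is free => place at 4.
52 hashes to 1; 1,2 taken => place at 3.
562 hashes to 1; 1,2,3,4 taken => place at 5.
820 hashes to 4; 4,5 taken => place at 6.
697 hashes to 0; 0,1,2,3,4,5,6 taken => place at 7.
Table: [612, 783, 223, 52, 633, 562, 820, 697, 229, 366, ., ., 437, 217, ., ., .]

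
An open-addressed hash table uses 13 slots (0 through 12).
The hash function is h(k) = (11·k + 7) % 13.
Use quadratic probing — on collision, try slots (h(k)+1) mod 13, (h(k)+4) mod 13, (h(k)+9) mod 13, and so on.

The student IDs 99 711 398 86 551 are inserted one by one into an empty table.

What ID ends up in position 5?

Insert 99: h=4, slot 4 empty => index 4.
Insert 711: h=2, slot 2 empty => index 2.
Insert 398: h=4, slot 4 occupied => index 5.
Insert 86: h=4, slots 4,5 occupied => index 8.
Insert 551: h=10, slot 10 empty => index 10.
Table: [_, _, 711, _, 99, 398, _, _, 86, _, 551, _, _]

398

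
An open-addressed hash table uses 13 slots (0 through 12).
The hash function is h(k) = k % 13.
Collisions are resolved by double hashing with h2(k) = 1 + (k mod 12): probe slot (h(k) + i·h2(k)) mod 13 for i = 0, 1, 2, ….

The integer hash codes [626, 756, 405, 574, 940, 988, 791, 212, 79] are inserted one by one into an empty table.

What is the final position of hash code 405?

626: h=2 => slot 2
756: h=2, h2=1, probe 2,3 => slot 3
405: h=2, h2=10, probe 2,12 => slot 12
574: h=2, h2=11, probe 2,0 => slot 0
940: h=4 => slot 4
988: h=0, h2=5, probe 0,5 => slot 5
791: h=11 => slot 11
212: h=4, h2=9, probe 4,0,9 => slot 9
79: h=1 => slot 1
Table: [574, 79, 626, 756, 940, 988, _, _, _, 212, _, 791, 405]

12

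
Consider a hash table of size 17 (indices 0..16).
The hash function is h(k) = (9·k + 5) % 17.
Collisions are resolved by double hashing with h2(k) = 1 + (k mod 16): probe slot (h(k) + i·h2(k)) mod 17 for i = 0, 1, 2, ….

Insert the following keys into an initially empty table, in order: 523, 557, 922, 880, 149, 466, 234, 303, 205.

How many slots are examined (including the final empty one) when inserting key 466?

Insert 523: h=3, slot 3 empty => index 3.
Insert 557: h=3, h2=14, slot 3 occupied => index 0.
Insert 922: h=7, slot 7 empty => index 7.
Insert 880: h=3, h2=1, slot 3 occupied => index 4.
Insert 149: h=3, h2=6, slot 3 occupied => index 9.
Insert 466: h=0, h2=3, slots 0,3 occupied => index 6.
Insert 234: h=3, h2=11, slot 3 occupied => index 14.
Insert 303: h=12, slot 12 empty => index 12.
Insert 205: h=14, h2=14, slot 14 occupied => index 11.
Table: [557, _, _, 523, 880, _, 466, 922, _, 149, _, 205, 303, _, 234, _, _]

3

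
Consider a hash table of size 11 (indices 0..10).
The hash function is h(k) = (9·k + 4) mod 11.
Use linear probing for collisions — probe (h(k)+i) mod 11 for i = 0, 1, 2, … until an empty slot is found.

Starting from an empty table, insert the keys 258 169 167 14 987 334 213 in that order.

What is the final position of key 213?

1

258 hashes to 5; slot 5 is free → place at 5.
169 hashes to 7; slot 7 is free → place at 7.
167 hashes to 0; slot 0 is free → place at 0.
14 hashes to 9; slot 9 is free → place at 9.
987 hashes to 10; slot 10 is free → place at 10.
334 hashes to 7; 7 taken → place at 8.
213 hashes to 7; 7,8,9,10,0 taken → place at 1.
Table: [167, 213, ∅, ∅, ∅, 258, ∅, 169, 334, 14, 987]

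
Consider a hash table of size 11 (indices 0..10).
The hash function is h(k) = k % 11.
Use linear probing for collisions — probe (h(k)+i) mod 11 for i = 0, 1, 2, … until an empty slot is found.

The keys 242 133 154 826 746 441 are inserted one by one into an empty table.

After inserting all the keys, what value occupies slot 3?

242 hashes to 0; slot 0 is free → place at 0.
133 hashes to 1; slot 1 is free → place at 1.
154 hashes to 0; 0,1 taken → place at 2.
826 hashes to 1; 1,2 taken → place at 3.
746 hashes to 9; slot 9 is free → place at 9.
441 hashes to 1; 1,2,3 taken → place at 4.
Table: [242, 133, 154, 826, 441, —, —, —, —, 746, —]

826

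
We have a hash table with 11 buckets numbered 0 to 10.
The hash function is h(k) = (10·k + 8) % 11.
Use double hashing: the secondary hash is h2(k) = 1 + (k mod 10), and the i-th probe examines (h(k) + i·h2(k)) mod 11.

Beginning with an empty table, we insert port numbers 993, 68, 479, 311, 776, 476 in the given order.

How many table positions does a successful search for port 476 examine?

Insert 993: h=5, slot 5 empty → index 5.
Insert 68: h=6, slot 6 empty → index 6.
Insert 479: h=2, slot 2 empty → index 2.
Insert 311: h=5, h2=2, slot 5 occupied → index 7.
Insert 776: h=2, h2=7, slot 2 occupied → index 9.
Insert 476: h=5, h2=7, slot 5 occupied → index 1.
Table: [∅, 476, 479, ∅, ∅, 993, 68, 311, ∅, 776, ∅]
Lookup 476: h=5, h2=7, probe 5,1 → found at 1.

2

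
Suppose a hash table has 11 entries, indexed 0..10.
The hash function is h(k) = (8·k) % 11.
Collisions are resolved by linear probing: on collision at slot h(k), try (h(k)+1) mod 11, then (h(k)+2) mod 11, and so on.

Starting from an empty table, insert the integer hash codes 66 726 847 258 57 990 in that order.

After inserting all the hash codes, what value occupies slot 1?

726

66 hashes to 0; slot 0 is free => place at 0.
726 hashes to 0; 0 taken => place at 1.
847 hashes to 0; 0,1 taken => place at 2.
258 hashes to 7; slot 7 is free => place at 7.
57 hashes to 5; slot 5 is free => place at 5.
990 hashes to 0; 0,1,2 taken => place at 3.
Table: [66, 726, 847, 990, -, 57, -, 258, -, -, -]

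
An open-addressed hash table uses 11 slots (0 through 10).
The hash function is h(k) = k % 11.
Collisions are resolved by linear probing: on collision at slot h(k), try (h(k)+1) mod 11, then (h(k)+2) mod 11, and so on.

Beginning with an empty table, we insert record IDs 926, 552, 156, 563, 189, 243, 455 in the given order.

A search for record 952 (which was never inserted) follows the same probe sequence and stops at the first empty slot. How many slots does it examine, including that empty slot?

926 hashes to 2; slot 2 is free → place at 2.
552 hashes to 2; 2 taken → place at 3.
156 hashes to 2; 2,3 taken → place at 4.
563 hashes to 2; 2,3,4 taken → place at 5.
189 hashes to 2; 2,3,4,5 taken → place at 6.
243 hashes to 1; slot 1 is free → place at 1.
455 hashes to 4; 4,5,6 taken → place at 7.
Table: [_, 243, 926, 552, 156, 563, 189, 455, _, _, _]
Lookup 952: h=6, probe 6,7,8 → slot 8 empty, not found.

3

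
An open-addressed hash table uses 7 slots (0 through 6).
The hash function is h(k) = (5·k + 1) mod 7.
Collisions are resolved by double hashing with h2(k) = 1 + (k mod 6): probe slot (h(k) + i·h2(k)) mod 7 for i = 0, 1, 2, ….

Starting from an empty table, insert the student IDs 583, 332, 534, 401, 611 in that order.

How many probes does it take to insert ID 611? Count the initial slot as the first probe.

583 hashes to 4; slot 4 is free -> place at 4.
332 hashes to 2; slot 2 is free -> place at 2.
534 hashes to 4, h2=1; 4 taken -> place at 5.
401 hashes to 4, h2=6; 4 taken -> place at 3.
611 hashes to 4, h2=6; 4,3,2 taken -> place at 1.
Table: [-, 611, 332, 401, 583, 534, -]

4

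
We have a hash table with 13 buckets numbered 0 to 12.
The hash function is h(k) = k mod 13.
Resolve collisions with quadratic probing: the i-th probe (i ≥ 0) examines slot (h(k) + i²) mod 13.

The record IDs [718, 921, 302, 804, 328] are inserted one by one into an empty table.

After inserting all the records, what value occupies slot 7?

718 hashes to 3; slot 3 is free => place at 3.
921 hashes to 11; slot 11 is free => place at 11.
302 hashes to 3; 3 taken => place at 4.
804 hashes to 11; 11 taken => place at 12.
328 hashes to 3; 3,4 taken => place at 7.
Table: [_, _, _, 718, 302, _, _, 328, _, _, _, 921, 804]

328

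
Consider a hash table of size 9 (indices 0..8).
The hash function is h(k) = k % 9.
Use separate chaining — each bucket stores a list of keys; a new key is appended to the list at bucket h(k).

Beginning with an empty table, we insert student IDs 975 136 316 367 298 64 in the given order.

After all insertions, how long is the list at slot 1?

Insert 975: h=3, bucket 3 empty → new chain.
Insert 136: h=1, bucket 1 empty → new chain.
Insert 316: h=1, bucket 1 nonempty → append to chain.
Insert 367: h=7, bucket 7 empty → new chain.
Insert 298: h=1, bucket 1 nonempty → append to chain.
Insert 64: h=1, bucket 1 nonempty → append to chain.
Final buckets:
0: .
1: 136 -> 316 -> 298 -> 64
2: .
3: 975
4: .
5: .
6: .
7: 367
8: .

4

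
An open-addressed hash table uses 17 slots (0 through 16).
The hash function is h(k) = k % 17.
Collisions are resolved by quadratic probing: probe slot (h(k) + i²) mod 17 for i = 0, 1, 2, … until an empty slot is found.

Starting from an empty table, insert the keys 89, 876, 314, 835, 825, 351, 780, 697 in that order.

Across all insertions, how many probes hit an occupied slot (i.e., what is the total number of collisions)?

Insert 89: h=4, slot 4 empty → index 4.
Insert 876: h=9, slot 9 empty → index 9.
Insert 314: h=8, slot 8 empty → index 8.
Insert 835: h=2, slot 2 empty → index 2.
Insert 825: h=9, slot 9 occupied → index 10.
Insert 351: h=11, slot 11 empty → index 11.
Insert 780: h=15, slot 15 empty → index 15.
Insert 697: h=0, slot 0 empty → index 0.
Table: [697, _, 835, _, 89, _, _, _, 314, 876, 825, 351, _, _, _, 780, _]

1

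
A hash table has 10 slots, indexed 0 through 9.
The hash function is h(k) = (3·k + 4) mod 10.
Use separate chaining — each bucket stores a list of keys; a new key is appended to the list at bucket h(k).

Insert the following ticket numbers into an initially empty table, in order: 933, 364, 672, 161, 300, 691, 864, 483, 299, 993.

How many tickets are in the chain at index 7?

933 -> bucket 3
364 -> bucket 6
672 -> bucket 0
161 -> bucket 7
300 -> bucket 4
691 -> bucket 7 (collision)
864 -> bucket 6 (collision)
483 -> bucket 3 (collision)
299 -> bucket 1
993 -> bucket 3 (collision)
Final buckets:
0: 672
1: 299
2: .
3: 933 -> 483 -> 993
4: 300
5: .
6: 364 -> 864
7: 161 -> 691
8: .
9: .

2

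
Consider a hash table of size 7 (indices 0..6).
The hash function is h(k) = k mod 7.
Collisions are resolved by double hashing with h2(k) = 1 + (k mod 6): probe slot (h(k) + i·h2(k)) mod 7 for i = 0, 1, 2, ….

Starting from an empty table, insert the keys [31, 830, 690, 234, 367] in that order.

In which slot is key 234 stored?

6

31 hashes to 3; slot 3 is free → place at 3.
830 hashes to 4; slot 4 is free → place at 4.
690 hashes to 4, h2=1; 4 taken → place at 5.
234 hashes to 3, h2=1; 3,4,5 taken → place at 6.
367 hashes to 3, h2=2; 3,5 taken → place at 0.
Table: [367, _, _, 31, 830, 690, 234]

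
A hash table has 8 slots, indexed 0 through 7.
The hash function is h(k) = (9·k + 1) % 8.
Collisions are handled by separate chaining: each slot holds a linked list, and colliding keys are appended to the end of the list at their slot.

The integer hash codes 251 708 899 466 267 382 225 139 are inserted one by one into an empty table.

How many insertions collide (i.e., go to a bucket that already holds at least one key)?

3

Insert 251: h=4, bucket 4 empty -> new chain.
Insert 708: h=5, bucket 5 empty -> new chain.
Insert 899: h=4, bucket 4 nonempty -> append to chain.
Insert 466: h=3, bucket 3 empty -> new chain.
Insert 267: h=4, bucket 4 nonempty -> append to chain.
Insert 382: h=7, bucket 7 empty -> new chain.
Insert 225: h=2, bucket 2 empty -> new chain.
Insert 139: h=4, bucket 4 nonempty -> append to chain.
Final buckets:
0: ∅
1: ∅
2: 225
3: 466
4: 251 -> 899 -> 267 -> 139
5: 708
6: ∅
7: 382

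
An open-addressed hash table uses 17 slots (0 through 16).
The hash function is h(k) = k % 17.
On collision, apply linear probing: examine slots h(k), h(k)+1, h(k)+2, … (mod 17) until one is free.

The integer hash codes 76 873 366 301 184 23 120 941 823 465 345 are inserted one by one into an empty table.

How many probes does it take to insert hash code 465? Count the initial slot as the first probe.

Insert 76: h=8, slot 8 empty => index 8.
Insert 873: h=6, slot 6 empty => index 6.
Insert 366: h=9, slot 9 empty => index 9.
Insert 301: h=12, slot 12 empty => index 12.
Insert 184: h=14, slot 14 empty => index 14.
Insert 23: h=6, slot 6 occupied => index 7.
Insert 120: h=1, slot 1 empty => index 1.
Insert 941: h=6, slots 6,7,8,9 occupied => index 10.
Insert 823: h=7, slots 7,8,9,10 occupied => index 11.
Insert 465: h=6, slots 6,7,8,9,10,11,12 occupied => index 13.
Insert 345: h=5, slot 5 empty => index 5.
Table: [_, 120, _, _, _, 345, 873, 23, 76, 366, 941, 823, 301, 465, 184, _, _]

8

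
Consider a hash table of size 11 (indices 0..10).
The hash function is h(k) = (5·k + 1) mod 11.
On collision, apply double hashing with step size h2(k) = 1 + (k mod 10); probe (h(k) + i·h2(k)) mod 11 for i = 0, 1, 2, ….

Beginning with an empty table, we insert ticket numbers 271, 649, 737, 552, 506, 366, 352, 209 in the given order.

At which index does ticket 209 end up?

271 hashes to 3; slot 3 is free → place at 3.
649 hashes to 1; slot 1 is free → place at 1.
737 hashes to 1, h2=8; 1 taken → place at 9.
552 hashes to 0; slot 0 is free → place at 0.
506 hashes to 1, h2=7; 1 taken → place at 8.
366 hashes to 5; slot 5 is free → place at 5.
352 hashes to 1, h2=3; 1 taken → place at 4.
209 hashes to 1, h2=10; 1,0 taken → place at 10.
Table: [552, 649, -, 271, 352, 366, -, -, 506, 737, 209]

10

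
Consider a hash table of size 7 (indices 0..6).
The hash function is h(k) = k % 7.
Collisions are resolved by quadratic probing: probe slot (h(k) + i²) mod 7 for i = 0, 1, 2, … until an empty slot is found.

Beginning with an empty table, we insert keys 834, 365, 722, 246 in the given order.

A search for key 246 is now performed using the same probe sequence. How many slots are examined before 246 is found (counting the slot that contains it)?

834 hashes to 1; slot 1 is free -> place at 1.
365 hashes to 1; 1 taken -> place at 2.
722 hashes to 1; 1,2 taken -> place at 5.
246 hashes to 1; 1,2,5 taken -> place at 3.
Table: [., 834, 365, 246, ., 722, .]
Lookup 246: h=1, probe 1,2,5,3 → found at 3.

4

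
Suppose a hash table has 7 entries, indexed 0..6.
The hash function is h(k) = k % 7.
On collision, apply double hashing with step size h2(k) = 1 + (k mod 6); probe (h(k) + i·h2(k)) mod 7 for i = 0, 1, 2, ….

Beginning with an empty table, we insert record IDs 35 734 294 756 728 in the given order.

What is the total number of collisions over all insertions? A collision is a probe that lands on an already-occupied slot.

35: h=0 => slot 0
734: h=6 => slot 6
294: h=0, h2=1, probe 0,1 => slot 1
756: h=0, h2=1, probe 0,1,2 => slot 2
728: h=0, h2=3, probe 0,3 => slot 3
Table: [35, 294, 756, 728, _, _, 734]

4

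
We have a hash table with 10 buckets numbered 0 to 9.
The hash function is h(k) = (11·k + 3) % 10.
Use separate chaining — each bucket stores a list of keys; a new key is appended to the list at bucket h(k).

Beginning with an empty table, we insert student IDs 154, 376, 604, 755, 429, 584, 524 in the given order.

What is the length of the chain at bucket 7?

4

Insert 154: h=7, bucket 7 empty -> new chain.
Insert 376: h=9, bucket 9 empty -> new chain.
Insert 604: h=7, bucket 7 nonempty -> append to chain.
Insert 755: h=8, bucket 8 empty -> new chain.
Insert 429: h=2, bucket 2 empty -> new chain.
Insert 584: h=7, bucket 7 nonempty -> append to chain.
Insert 524: h=7, bucket 7 nonempty -> append to chain.
Final buckets:
0: ∅
1: ∅
2: 429
3: ∅
4: ∅
5: ∅
6: ∅
7: 154 -> 604 -> 584 -> 524
8: 755
9: 376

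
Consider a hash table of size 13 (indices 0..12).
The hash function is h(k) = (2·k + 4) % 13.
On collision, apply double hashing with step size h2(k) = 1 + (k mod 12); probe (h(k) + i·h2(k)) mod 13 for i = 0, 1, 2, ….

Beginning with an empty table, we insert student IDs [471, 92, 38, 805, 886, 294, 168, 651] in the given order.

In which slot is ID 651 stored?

Insert 471: h=10, slot 10 empty → index 10.
Insert 92: h=6, slot 6 empty → index 6.
Insert 38: h=2, slot 2 empty → index 2.
Insert 805: h=2, h2=2, slot 2 occupied → index 4.
Insert 886: h=8, slot 8 empty → index 8.
Insert 294: h=7, slot 7 empty → index 7.
Insert 168: h=2, h2=1, slot 2 occupied → index 3.
Insert 651: h=6, h2=4, slots 6,10 occupied → index 1.
Table: [-, 651, 38, 168, 805, -, 92, 294, 886, -, 471, -, -]

1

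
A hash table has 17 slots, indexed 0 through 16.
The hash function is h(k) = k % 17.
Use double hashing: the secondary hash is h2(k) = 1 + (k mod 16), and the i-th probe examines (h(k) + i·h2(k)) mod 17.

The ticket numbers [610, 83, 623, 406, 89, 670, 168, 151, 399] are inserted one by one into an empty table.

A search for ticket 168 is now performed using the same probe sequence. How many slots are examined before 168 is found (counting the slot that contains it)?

3

610 hashes to 15; slot 15 is free -> place at 15.
83 hashes to 15, h2=4; 15 taken -> place at 2.
623 hashes to 11; slot 11 is free -> place at 11.
406 hashes to 15, h2=7; 15 taken -> place at 5.
89 hashes to 4; slot 4 is free -> place at 4.
670 hashes to 7; slot 7 is free -> place at 7.
168 hashes to 15, h2=9; 15,7 taken -> place at 16.
151 hashes to 15, h2=8; 15 taken -> place at 6.
399 hashes to 8; slot 8 is free -> place at 8.
Table: [-, -, 83, -, 89, 406, 151, 670, 399, -, -, 623, -, -, -, 610, 168]
Lookup 168: h=15, h2=9, probe 15,7,16 → found at 16.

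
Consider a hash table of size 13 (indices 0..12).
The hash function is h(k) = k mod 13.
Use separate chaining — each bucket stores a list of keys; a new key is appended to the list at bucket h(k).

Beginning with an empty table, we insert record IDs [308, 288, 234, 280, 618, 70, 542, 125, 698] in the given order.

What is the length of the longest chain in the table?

3

Insert 308: h=9, bucket 9 empty → new chain.
Insert 288: h=2, bucket 2 empty → new chain.
Insert 234: h=0, bucket 0 empty → new chain.
Insert 280: h=7, bucket 7 empty → new chain.
Insert 618: h=7, bucket 7 nonempty → append to chain.
Insert 70: h=5, bucket 5 empty → new chain.
Insert 542: h=9, bucket 9 nonempty → append to chain.
Insert 125: h=8, bucket 8 empty → new chain.
Insert 698: h=9, bucket 9 nonempty → append to chain.
Final buckets:
0: 234
1: ∅
2: 288
3: ∅
4: ∅
5: 70
6: ∅
7: 280 -> 618
8: 125
9: 308 -> 542 -> 698
10: ∅
11: ∅
12: ∅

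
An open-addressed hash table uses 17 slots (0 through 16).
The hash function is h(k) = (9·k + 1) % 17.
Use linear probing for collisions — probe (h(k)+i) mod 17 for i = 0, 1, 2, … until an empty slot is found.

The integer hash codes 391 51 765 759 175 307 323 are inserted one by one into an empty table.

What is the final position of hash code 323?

4

391: h=1 => slot 1
51: h=1, probe 1,2 => slot 2
765: h=1, probe 1,2,3 => slot 3
759: h=15 => slot 15
175: h=12 => slot 12
307: h=10 => slot 10
323: h=1, probe 1,2,3,4 => slot 4
Table: [—, 391, 51, 765, 323, —, —, —, —, —, 307, —, 175, —, —, 759, —]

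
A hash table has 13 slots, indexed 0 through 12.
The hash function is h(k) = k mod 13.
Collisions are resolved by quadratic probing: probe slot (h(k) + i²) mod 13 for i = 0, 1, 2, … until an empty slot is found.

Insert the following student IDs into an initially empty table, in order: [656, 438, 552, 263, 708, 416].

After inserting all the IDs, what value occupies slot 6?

656

Insert 656: h=6, slot 6 empty => index 6.
Insert 438: h=9, slot 9 empty => index 9.
Insert 552: h=6, slot 6 occupied => index 7.
Insert 263: h=3, slot 3 empty => index 3.
Insert 708: h=6, slots 6,7 occupied => index 10.
Insert 416: h=0, slot 0 empty => index 0.
Table: [416, -, -, 263, -, -, 656, 552, -, 438, 708, -, -]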